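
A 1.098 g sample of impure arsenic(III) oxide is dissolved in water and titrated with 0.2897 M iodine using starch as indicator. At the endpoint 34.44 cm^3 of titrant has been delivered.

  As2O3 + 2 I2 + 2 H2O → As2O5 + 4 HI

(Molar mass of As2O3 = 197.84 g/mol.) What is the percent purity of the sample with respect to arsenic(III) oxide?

89.89 %

n(I2) = 0.03444 L × 0.2897 mol/L = 9.977 × 10^-3 mol
From the 1:2 ratio, n(As2O3) = 1/2 × 9.977 × 10^-3 = 4.989 × 10^-3 mol
mass of As2O3 = 4.989 × 10^-3 × 197.84 g/mol = 0.9870 g
% As2O3 = 0.9870 / 1.098 × 100 = 89.89 %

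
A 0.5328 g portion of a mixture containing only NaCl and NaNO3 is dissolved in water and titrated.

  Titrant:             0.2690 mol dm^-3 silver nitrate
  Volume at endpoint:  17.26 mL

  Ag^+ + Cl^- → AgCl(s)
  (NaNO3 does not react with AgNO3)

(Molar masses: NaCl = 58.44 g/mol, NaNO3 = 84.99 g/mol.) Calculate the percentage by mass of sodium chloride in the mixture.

n(AgNO3) = 0.01726 × 0.2690 = 4.643 × 10^-3 mol
Let x = n(NaCl), y = n(NaNO3).
Titrant: 1x = 4.643 × 10^-3;  mass: 58.44x + 84.99y = 0.5328
Solving, x = 4.643 × 10^-3 mol, y = 3.076 × 10^-3 mol
mass of NaCl = 4.643 × 10^-3 × 58.44 = 0.2713 g
% NaCl = 0.2713 / 0.5328 × 100 = 50.93 %

50.93 %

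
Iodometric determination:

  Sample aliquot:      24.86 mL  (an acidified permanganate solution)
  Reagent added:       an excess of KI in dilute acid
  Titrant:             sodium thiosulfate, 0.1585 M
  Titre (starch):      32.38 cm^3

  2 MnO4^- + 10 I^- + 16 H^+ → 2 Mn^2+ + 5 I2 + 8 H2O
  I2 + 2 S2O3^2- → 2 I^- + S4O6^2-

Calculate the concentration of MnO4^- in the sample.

0.04129 M

n(S2O3^2-) = 0.03238 × 0.1585 = 5.132 × 10^-3 mol
n(I2) = n(S2O3^2-)/2 = 2.566 × 10^-3 mol
From the 2:5 ratio, n(MnO4^-) in the aliquot = 2/5 × 2.566 × 10^-3 = 1.026 × 10^-3 mol
[MnO4^-] = 1.026 × 10^-3 / 0.02486 = 0.04129 mol/L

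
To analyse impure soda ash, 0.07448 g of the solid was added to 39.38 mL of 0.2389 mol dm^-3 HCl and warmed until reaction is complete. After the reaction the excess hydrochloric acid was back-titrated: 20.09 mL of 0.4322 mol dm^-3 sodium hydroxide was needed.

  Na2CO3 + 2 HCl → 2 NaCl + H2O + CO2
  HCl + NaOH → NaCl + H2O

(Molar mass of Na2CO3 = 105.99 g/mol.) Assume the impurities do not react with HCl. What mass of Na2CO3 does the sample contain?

0.03842 g

n(HCl) added = 0.03938 × 0.2389 = 9.408 × 10^-3 mol
n(NaOH) used in back-titration = 0.02009 × 0.4322 = 8.683 × 10^-3 mol
n(HCl) left over = 8.683 × 10^-3 mol (1:1 ratio)
n(HCl) consumed by analyte = 9.408 × 10^-3 − 8.683 × 10^-3 = 7.250 × 10^-4 mol
From the 1:2 ratio, n(Na2CO3) = 1/2 × 7.250 × 10^-4 = 3.625 × 10^-4 mol
mass of Na2CO3 = 3.625 × 10^-4 × 105.99 = 0.03842 g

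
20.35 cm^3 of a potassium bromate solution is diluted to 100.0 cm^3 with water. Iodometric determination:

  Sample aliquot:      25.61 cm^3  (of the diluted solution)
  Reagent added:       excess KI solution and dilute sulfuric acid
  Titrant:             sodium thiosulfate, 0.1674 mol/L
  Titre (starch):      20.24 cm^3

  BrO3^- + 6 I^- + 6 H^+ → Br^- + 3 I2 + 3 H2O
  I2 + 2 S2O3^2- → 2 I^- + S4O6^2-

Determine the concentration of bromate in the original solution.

0.1084 mol/L

n(S2O3^2-) = 0.02024 × 0.1674 = 3.388 × 10^-3 mol
n(I2) = n(S2O3^2-)/2 = 1.694 × 10^-3 mol
From the 1:3 ratio, n(BrO3^-) in the aliquot = 1/3 × 1.694 × 10^-3 = 5.647 × 10^-4 mol
[BrO3^-]_dilute = 5.647 × 10^-4 / 0.02561 = 0.02205 mol/L
[BrO3^-]_original = 0.02205 × 100.0/20.35 = 0.1084 mol/L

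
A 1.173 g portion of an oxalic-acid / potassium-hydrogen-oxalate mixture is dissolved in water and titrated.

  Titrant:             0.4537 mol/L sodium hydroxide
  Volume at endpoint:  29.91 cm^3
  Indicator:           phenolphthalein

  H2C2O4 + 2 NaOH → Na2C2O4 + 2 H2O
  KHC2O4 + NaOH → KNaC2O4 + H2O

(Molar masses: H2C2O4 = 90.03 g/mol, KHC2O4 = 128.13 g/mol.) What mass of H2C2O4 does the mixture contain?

n(NaOH) = 0.02991 × 0.4537 = 0.01357 mol
Let x = n(H2C2O4), y = n(KHC2O4).
Titrant: 2x + 1y = 0.01357;  mass: 90.03x + 128.13y = 1.173
Solving, x = 3.403 × 10^-3 mol, y = 6.763 × 10^-3 mol
mass of H2C2O4 = 3.403 × 10^-3 × 90.03 = 0.3064 g

0.3064 g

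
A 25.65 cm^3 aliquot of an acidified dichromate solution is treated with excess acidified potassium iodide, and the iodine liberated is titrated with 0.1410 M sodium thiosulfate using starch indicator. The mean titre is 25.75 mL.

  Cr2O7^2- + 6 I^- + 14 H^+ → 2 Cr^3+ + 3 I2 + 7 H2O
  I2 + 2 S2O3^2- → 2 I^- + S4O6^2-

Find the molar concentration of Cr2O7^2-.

n(S2O3^2-) = 0.02575 × 0.1410 = 3.631 × 10^-3 mol
n(I2) = n(S2O3^2-)/2 = 1.815 × 10^-3 mol
From the 1:3 ratio, n(Cr2O7^2-) in the aliquot = 1/3 × 1.815 × 10^-3 = 6.051 × 10^-4 mol
[Cr2O7^2-] = 6.051 × 10^-4 / 0.02565 = 0.02359 mol/L

0.02359 M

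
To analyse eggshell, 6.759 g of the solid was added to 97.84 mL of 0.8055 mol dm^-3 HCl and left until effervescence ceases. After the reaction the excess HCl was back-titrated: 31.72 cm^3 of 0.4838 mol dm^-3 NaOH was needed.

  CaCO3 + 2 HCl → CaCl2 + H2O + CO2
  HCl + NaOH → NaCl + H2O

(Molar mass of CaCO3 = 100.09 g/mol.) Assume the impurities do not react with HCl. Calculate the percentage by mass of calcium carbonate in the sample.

n(HCl) added = 0.09784 × 0.8055 = 0.07881 mol
n(NaOH) used in back-titration = 0.03172 × 0.4838 = 0.01535 mol
n(HCl) left over = 0.01535 mol (1:1 ratio)
n(HCl) consumed by analyte = 0.07881 − 0.01535 = 0.06346 mol
From the 1:2 ratio, n(CaCO3) = 1/2 × 0.06346 = 0.03173 mol
mass of CaCO3 = 0.03173 × 100.09 = 3.176 g
% CaCO3 = 3.176 / 6.759 × 100 = 46.99 %

46.99 %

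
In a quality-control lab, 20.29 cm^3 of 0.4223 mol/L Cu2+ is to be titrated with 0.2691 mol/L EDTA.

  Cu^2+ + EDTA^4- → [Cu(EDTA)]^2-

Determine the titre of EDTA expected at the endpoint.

31.84 mL

n(Cu2+) = 0.02029 L × 0.4223 mol/L = 8.568 × 10^-3 mol
n(EDTA) = 8.568 × 10^-3 mol (1:1 stoichiometry)
V(EDTA) = 8.568 × 10^-3 mol / 0.2691 mol/L = 0.03184 L = 31.84 mL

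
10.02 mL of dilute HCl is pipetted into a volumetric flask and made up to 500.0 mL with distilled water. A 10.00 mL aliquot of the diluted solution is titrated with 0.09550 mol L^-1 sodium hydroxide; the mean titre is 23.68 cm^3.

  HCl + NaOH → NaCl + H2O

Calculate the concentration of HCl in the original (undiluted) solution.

n(NaOH) = 0.02368 × 0.09550 = 2.261 × 10^-3 mol
n(HCl) in the aliquot = 2.261 × 10^-3 mol (1:1 ratio)
[HCl]_dilute = 2.261 × 10^-3 / 0.01000 = 0.2261 mol/L
Dilution factor = 500.0 / 10.02 = 49.90
[HCl]_stock = 0.2261 × 49.90 = 11.28 mol/L

11.28 mol/L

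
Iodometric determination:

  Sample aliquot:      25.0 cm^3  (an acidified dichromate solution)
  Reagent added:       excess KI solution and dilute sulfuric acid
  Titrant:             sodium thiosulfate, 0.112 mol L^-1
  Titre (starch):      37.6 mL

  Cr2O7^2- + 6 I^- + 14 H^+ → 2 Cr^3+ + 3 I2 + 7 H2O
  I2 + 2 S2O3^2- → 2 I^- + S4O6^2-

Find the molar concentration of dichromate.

n(S2O3^2-) = 0.0376 × 0.112 = 4.21 × 10^-3 mol
n(I2) = n(S2O3^2-)/2 = 2.11 × 10^-3 mol
From the 1:3 ratio, n(Cr2O7^2-) in the aliquot = 1/3 × 2.11 × 10^-3 = 7.02 × 10^-4 mol
[Cr2O7^2-] = 7.02 × 10^-4 / 0.0250 = 0.0281 mol/L

0.0281 mol/L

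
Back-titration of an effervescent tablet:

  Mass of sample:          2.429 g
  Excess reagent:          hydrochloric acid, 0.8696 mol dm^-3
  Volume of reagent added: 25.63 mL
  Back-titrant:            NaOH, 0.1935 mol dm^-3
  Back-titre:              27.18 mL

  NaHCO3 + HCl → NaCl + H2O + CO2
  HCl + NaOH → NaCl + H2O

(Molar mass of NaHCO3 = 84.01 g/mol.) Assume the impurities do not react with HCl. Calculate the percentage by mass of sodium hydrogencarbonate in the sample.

58.90 %

n(HCl) added = 0.02563 × 0.8696 = 0.02229 mol
n(NaOH) used in back-titration = 0.02718 × 0.1935 = 5.259 × 10^-3 mol
n(HCl) left over = 5.259 × 10^-3 mol (1:1 ratio)
n(HCl) consumed by analyte = 0.02229 − 5.259 × 10^-3 = 0.01703 mol
n(NaHCO3) = 0.01703 mol (1:1 ratio)
mass of NaHCO3 = 0.01703 × 84.01 = 1.431 g
% NaHCO3 = 1.431 / 2.429 × 100 = 58.90 %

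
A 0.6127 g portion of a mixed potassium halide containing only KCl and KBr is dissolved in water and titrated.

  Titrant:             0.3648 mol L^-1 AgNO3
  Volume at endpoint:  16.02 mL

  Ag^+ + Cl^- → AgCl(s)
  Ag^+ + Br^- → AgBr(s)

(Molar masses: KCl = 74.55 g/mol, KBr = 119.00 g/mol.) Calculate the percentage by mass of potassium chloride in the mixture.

22.65 %

n(AgNO3) = 0.01602 × 0.3648 = 5.844 × 10^-3 mol
Let x = n(KCl), y = n(KBr).
Titrant: 1x + 1y = 5.844 × 10^-3;  mass: 74.55x + 119.00y = 0.6127
Solving, x = 1.862 × 10^-3 mol, y = 3.983 × 10^-3 mol
mass of KCl = 1.862 × 10^-3 × 74.55 = 0.1388 g
% KCl = 0.1388 / 0.6127 × 100 = 22.65 %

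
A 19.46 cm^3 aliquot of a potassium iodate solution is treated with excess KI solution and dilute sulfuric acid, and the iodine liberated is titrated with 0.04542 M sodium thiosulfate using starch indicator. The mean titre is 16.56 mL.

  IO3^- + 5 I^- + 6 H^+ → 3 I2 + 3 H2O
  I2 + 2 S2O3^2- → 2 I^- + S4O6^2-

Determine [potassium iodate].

n(S2O3^2-) = 0.01656 × 0.04542 = 7.522 × 10^-4 mol
n(I2) = n(S2O3^2-)/2 = 3.761 × 10^-4 mol
From the 1:3 ratio, n(IO3^-) in the aliquot = 1/3 × 3.761 × 10^-4 = 1.254 × 10^-4 mol
[IO3^-] = 1.254 × 10^-4 / 0.01946 = 0.006442 mol/L

0.006442 M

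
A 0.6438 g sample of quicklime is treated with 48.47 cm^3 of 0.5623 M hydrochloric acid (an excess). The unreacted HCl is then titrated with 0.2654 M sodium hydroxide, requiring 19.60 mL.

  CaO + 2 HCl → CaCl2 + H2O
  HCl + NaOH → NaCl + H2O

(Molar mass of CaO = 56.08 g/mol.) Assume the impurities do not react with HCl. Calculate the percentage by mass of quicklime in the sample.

96.05 %

n(HCl) added = 0.04847 × 0.5623 = 0.02725 mol
n(NaOH) used in back-titration = 0.01960 × 0.2654 = 5.202 × 10^-3 mol
n(HCl) left over = 5.202 × 10^-3 mol (1:1 ratio)
n(HCl) consumed by analyte = 0.02725 − 5.202 × 10^-3 = 0.02205 mol
From the 1:2 ratio, n(CaO) = 1/2 × 0.02205 = 0.01103 mol
mass of CaO = 0.01103 × 56.08 = 0.6184 g
% CaO = 0.6184 / 0.6438 × 100 = 96.05 %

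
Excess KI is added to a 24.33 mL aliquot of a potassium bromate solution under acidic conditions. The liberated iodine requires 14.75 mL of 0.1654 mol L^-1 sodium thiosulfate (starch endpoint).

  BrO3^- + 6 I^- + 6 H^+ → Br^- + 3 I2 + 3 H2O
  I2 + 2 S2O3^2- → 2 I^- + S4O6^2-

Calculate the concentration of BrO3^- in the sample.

0.01671 mol/L

n(S2O3^2-) = 0.01475 × 0.1654 = 2.440 × 10^-3 mol
n(I2) = n(S2O3^2-)/2 = 1.220 × 10^-3 mol
From the 1:3 ratio, n(BrO3^-) in the aliquot = 1/3 × 1.220 × 10^-3 = 4.066 × 10^-4 mol
[BrO3^-] = 4.066 × 10^-4 / 0.02433 = 0.01671 mol/L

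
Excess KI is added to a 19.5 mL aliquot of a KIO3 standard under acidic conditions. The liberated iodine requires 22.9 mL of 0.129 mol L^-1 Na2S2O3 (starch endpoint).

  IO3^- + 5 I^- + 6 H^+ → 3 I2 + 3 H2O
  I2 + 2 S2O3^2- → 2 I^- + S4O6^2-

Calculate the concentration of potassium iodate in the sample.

n(S2O3^2-) = 0.0229 × 0.129 = 2.95 × 10^-3 mol
n(I2) = n(S2O3^2-)/2 = 1.48 × 10^-3 mol
From the 1:3 ratio, n(IO3^-) in the aliquot = 1/3 × 1.48 × 10^-3 = 4.92 × 10^-4 mol
[IO3^-] = 4.92 × 10^-4 / 0.0195 = 0.0252 mol/L

0.0252 mol/L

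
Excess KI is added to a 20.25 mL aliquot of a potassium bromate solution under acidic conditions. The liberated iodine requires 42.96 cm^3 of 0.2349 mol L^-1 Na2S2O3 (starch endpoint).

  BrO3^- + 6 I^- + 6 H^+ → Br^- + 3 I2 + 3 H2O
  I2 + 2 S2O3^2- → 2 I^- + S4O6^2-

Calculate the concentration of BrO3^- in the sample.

0.08306 mol/L

n(S2O3^2-) = 0.04296 × 0.2349 = 0.01009 mol
n(I2) = n(S2O3^2-)/2 = 5.046 × 10^-3 mol
From the 1:3 ratio, n(BrO3^-) in the aliquot = 1/3 × 5.046 × 10^-3 = 1.682 × 10^-3 mol
[BrO3^-] = 1.682 × 10^-3 / 0.02025 = 0.08306 mol/L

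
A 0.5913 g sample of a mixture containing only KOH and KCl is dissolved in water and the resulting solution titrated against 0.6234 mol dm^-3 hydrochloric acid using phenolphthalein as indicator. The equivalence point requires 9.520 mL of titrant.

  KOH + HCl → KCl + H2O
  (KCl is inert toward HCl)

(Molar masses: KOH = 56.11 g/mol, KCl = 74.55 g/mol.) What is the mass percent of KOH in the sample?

n(HCl) = 0.009520 × 0.6234 = 5.935 × 10^-3 mol
Let x = n(KOH), y = n(KCl).
Titrant: 1x = 5.935 × 10^-3;  mass: 56.11x + 74.55y = 0.5913
Solving, x = 5.935 × 10^-3 mol, y = 3.465 × 10^-3 mol
mass of KOH = 5.935 × 10^-3 × 56.11 = 0.3330 g
% KOH = 0.3330 / 0.5913 × 100 = 56.32 %

56.32 %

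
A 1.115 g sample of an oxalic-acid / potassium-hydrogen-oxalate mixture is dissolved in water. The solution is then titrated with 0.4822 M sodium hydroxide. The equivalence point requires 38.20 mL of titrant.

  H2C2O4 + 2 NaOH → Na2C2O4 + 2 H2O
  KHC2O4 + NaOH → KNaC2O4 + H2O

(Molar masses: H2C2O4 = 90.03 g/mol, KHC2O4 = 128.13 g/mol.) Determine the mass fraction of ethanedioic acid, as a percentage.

n(NaOH) = 0.03820 × 0.4822 = 0.01842 mol
Let x = n(H2C2O4), y = n(KHC2O4).
Titrant: 2x + 1y = 0.01842;  mass: 90.03x + 128.13y = 1.115
Solving, x = 7.491 × 10^-3 mol, y = 3.439 × 10^-3 mol
mass of H2C2O4 = 7.491 × 10^-3 × 90.03 = 0.6744 g
% H2C2O4 = 0.6744 / 1.115 × 100 = 60.48 %

60.48 %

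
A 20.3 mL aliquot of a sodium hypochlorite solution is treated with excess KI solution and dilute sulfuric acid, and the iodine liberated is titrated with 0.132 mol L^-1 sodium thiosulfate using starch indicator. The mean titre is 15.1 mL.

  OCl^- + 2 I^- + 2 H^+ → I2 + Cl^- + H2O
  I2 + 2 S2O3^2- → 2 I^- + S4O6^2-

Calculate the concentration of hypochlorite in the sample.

n(S2O3^2-) = 0.0151 × 0.132 = 1.99 × 10^-3 mol
n(I2) = n(S2O3^2-)/2 = 9.97 × 10^-4 mol
n(OCl^-) in the aliquot = 9.97 × 10^-4 mol (1:1 ratio)
[OCl^-] = 9.97 × 10^-4 / 0.0203 = 0.0491 mol/L

0.0491 mol/L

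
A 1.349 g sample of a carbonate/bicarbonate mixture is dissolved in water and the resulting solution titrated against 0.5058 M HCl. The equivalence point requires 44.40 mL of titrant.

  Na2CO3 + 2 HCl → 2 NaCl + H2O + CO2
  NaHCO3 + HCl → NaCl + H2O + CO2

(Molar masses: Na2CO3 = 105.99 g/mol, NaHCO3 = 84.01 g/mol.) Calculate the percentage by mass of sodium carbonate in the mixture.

n(HCl) = 0.04440 × 0.5058 = 0.02246 mol
Let x = n(Na2CO3), y = n(NaHCO3).
Titrant: 2x + 1y = 0.02246;  mass: 105.99x + 84.01y = 1.349
Solving, x = 8.668 × 10^-3 mol, y = 5.122 × 10^-3 mol
mass of Na2CO3 = 8.668 × 10^-3 × 105.99 = 0.9187 g
% Na2CO3 = 0.9187 / 1.349 × 100 = 68.10 %

68.10 %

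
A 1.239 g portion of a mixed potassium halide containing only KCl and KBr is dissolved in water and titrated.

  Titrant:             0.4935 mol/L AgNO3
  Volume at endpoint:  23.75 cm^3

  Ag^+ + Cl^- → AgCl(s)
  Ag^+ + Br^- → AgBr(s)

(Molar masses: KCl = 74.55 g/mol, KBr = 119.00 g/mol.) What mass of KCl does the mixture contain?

n(AgNO3) = 0.02375 × 0.4935 = 0.01172 mol
Let x = n(KCl), y = n(KBr).
Titrant: 1x + 1y = 0.01172;  mass: 74.55x + 119.00y = 1.239
Solving, x = 3.504 × 10^-3 mol, y = 8.217 × 10^-3 mol
mass of KCl = 3.504 × 10^-3 × 74.55 = 0.2612 g

0.2612 g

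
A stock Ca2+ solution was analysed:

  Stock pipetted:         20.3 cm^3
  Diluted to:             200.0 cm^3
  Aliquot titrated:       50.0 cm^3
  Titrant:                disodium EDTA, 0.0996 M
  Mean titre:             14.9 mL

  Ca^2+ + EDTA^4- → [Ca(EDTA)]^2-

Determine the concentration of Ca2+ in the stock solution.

n(EDTA) = 0.0149 × 0.0996 = 1.48 × 10^-3 mol
n(Ca2+) in the aliquot = 1.48 × 10^-3 mol (1:1 ratio)
[Ca2+]_dilute = 1.48 × 10^-3 / 0.0500 = 0.0297 mol/L
Dilution factor = 200.0 / 20.3 = 9.852
[Ca2+]_stock = 0.0297 × 9.852 = 0.292 mol/L

0.292 M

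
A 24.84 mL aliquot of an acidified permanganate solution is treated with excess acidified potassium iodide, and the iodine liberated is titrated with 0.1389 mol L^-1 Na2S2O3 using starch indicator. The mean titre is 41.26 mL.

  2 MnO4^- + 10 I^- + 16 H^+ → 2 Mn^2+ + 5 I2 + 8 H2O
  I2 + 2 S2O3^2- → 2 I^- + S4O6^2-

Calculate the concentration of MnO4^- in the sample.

0.04614 mol/L

n(S2O3^2-) = 0.04126 × 0.1389 = 5.731 × 10^-3 mol
n(I2) = n(S2O3^2-)/2 = 2.866 × 10^-3 mol
From the 2:5 ratio, n(MnO4^-) in the aliquot = 2/5 × 2.866 × 10^-3 = 1.146 × 10^-3 mol
[MnO4^-] = 1.146 × 10^-3 / 0.02484 = 0.04614 mol/L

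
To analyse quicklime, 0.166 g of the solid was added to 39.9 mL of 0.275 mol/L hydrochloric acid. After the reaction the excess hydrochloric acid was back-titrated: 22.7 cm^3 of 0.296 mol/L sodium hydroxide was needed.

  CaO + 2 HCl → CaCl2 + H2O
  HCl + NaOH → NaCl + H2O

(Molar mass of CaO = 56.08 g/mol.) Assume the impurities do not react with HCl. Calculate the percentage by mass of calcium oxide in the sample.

n(HCl) added = 0.0399 × 0.275 = 0.0110 mol
n(NaOH) used in back-titration = 0.0227 × 0.296 = 6.72 × 10^-3 mol
n(HCl) left over = 6.72 × 10^-3 mol (1:1 ratio)
n(HCl) consumed by analyte = 0.0110 − 6.72 × 10^-3 = 4.25 × 10^-3 mol
From the 1:2 ratio, n(CaO) = 1/2 × 4.25 × 10^-3 = 2.13 × 10^-3 mol
mass of CaO = 2.13 × 10^-3 × 56.08 = 0.119 g
% CaO = 0.119 / 0.166 × 100 = 71.8 %

71.8 %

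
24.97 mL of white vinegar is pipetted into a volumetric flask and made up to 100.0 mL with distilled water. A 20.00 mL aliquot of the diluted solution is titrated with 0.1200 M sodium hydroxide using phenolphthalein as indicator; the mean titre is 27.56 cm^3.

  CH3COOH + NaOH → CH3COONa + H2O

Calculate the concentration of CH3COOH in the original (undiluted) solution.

n(NaOH) = 0.02756 × 0.1200 = 3.307 × 10^-3 mol
n(CH3COOH) in the aliquot = 3.307 × 10^-3 mol (1:1 ratio)
[CH3COOH]_dilute = 3.307 × 10^-3 / 0.02000 = 0.1654 mol/L
Dilution factor = 100.0 / 24.97 = 4.005
[CH3COOH]_stock = 0.1654 × 4.005 = 0.6622 mol/L

0.6622 M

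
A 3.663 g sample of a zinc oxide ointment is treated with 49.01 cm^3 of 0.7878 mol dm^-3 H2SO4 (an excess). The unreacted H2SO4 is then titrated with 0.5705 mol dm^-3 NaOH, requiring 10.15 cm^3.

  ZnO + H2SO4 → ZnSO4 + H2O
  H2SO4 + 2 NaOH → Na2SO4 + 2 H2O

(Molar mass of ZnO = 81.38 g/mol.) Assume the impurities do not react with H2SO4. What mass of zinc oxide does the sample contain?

2.906 g

n(H2SO4) added = 0.04901 × 0.7878 = 0.03861 mol
n(NaOH) used in back-titration = 0.01015 × 0.5705 = 5.791 × 10^-3 mol
From the 1:2 ratio, n(H2SO4) left over = 1/2 × 5.791 × 10^-3 = 2.895 × 10^-3 mol
n(H2SO4) consumed by analyte = 0.03861 − 2.895 × 10^-3 = 0.03571 mol
n(ZnO) = 0.03571 mol (1:1 ratio)
mass of ZnO = 0.03571 × 81.38 = 2.906 g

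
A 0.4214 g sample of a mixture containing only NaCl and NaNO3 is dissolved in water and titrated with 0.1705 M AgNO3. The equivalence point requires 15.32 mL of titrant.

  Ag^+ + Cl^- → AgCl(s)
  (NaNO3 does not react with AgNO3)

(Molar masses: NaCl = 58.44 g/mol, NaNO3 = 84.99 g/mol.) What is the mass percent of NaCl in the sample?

n(AgNO3) = 0.01532 × 0.1705 = 2.612 × 10^-3 mol
Let x = n(NaCl), y = n(NaNO3).
Titrant: 1x = 2.612 × 10^-3;  mass: 58.44x + 84.99y = 0.4214
Solving, x = 2.612 × 10^-3 mol, y = 3.162 × 10^-3 mol
mass of NaCl = 2.612 × 10^-3 × 58.44 = 0.1526 g
% NaCl = 0.1526 / 0.4214 × 100 = 36.22 %

36.22 %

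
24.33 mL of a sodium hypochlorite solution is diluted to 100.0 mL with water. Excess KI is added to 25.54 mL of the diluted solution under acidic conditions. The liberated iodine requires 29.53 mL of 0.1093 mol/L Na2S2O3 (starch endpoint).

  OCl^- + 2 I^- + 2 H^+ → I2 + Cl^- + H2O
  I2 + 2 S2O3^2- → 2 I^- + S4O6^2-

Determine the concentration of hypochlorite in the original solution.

n(S2O3^2-) = 0.02953 × 0.1093 = 3.228 × 10^-3 mol
n(I2) = n(S2O3^2-)/2 = 1.614 × 10^-3 mol
n(OCl^-) in the aliquot = 1.614 × 10^-3 mol (1:1 ratio)
[OCl^-]_dilute = 1.614 × 10^-3 / 0.02554 = 0.06319 mol/L
[OCl^-]_original = 0.06319 × 100.0/24.33 = 0.2597 mol/L

0.2597 mol/L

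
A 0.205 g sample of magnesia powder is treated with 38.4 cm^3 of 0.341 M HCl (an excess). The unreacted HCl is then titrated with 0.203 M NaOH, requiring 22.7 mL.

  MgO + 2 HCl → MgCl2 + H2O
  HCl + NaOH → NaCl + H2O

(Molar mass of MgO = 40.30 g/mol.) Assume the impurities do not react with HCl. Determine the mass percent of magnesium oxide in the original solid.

n(HCl) added = 0.0384 × 0.341 = 0.0131 mol
n(NaOH) used in back-titration = 0.0227 × 0.203 = 4.61 × 10^-3 mol
n(HCl) left over = 4.61 × 10^-3 mol (1:1 ratio)
n(HCl) consumed by analyte = 0.0131 − 4.61 × 10^-3 = 8.49 × 10^-3 mol
From the 1:2 ratio, n(MgO) = 1/2 × 8.49 × 10^-3 = 4.24 × 10^-3 mol
mass of MgO = 4.24 × 10^-3 × 40.30 = 0.171 g
% MgO = 0.171 / 0.205 × 100 = 83.4 %

83.4 %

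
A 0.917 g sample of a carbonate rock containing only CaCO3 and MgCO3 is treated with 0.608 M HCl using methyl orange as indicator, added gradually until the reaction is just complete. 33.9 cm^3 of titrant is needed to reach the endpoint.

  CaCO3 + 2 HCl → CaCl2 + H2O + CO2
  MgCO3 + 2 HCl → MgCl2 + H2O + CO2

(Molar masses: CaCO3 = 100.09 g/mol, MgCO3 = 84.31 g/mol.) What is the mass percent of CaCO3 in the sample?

33.3 %

n(HCl) = 0.0339 × 0.608 = 0.0206 mol
Let x = n(CaCO3), y = n(MgCO3).
Titrant: 2x + 2y = 0.0206;  mass: 100.09x + 84.31y = 0.917
Solving, x = 3.05 × 10^-3 mol, y = 7.26 × 10^-3 mol
mass of CaCO3 = 3.05 × 10^-3 × 100.09 = 0.305 g
% CaCO3 = 0.305 / 0.917 × 100 = 33.3 %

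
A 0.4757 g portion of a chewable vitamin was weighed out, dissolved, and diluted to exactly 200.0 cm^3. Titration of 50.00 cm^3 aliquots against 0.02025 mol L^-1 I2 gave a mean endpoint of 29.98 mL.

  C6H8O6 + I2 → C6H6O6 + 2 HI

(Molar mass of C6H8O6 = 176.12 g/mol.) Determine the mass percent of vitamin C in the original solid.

n(I2) per titration = 0.02998 × 0.02025 = 6.071 × 10^-4 mol
n(C6H8O6) in each aliquot = 6.071 × 10^-4 mol (1:1 ratio)
n(C6H8O6) in the whole flask = 6.071 × 10^-4 × 200.0/50.00 = 2.428 × 10^-3 mol
mass of C6H8O6 = 2.428 × 10^-3 × 176.12 = 0.4277 g
% C6H8O6 = 0.4277 / 0.4757 × 100 = 89.91 %

89.91 %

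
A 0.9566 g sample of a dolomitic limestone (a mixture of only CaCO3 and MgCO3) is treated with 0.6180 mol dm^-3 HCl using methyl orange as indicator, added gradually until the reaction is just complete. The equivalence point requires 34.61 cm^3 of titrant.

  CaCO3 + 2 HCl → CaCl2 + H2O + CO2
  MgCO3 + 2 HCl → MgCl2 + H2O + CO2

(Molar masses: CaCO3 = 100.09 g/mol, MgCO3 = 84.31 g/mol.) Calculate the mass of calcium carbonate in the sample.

n(HCl) = 0.03461 × 0.6180 = 0.02139 mol
Let x = n(CaCO3), y = n(MgCO3).
Titrant: 2x + 2y = 0.02139;  mass: 100.09x + 84.31y = 0.9566
Solving, x = 3.482 × 10^-3 mol, y = 7.212 × 10^-3 mol
mass of CaCO3 = 3.482 × 10^-3 × 100.09 = 0.3485 g

0.3485 g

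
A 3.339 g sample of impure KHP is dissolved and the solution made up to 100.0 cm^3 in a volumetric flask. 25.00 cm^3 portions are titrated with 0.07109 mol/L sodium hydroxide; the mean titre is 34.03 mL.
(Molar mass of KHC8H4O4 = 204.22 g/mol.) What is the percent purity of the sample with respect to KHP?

KHC8H4O4 + NaOH → KNaC8H4O4 + H2O
n(NaOH) per titration = 0.03403 × 0.07109 = 2.419 × 10^-3 mol
n(KHC8H4O4) in each aliquot = 2.419 × 10^-3 mol (1:1 ratio)
n(KHC8H4O4) in the whole flask = 2.419 × 10^-3 × 100.0/25.00 = 9.677 × 10^-3 mol
mass of KHC8H4O4 = 9.677 × 10^-3 × 204.22 = 1.976 g
% KHC8H4O4 = 1.976 / 3.339 × 100 = 59.19 %

59.19 %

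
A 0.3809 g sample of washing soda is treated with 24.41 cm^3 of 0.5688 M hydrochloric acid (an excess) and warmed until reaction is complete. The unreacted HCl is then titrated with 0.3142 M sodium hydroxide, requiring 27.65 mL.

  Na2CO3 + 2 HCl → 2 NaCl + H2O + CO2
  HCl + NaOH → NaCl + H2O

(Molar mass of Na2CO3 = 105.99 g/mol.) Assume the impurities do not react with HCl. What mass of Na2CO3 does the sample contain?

n(HCl) added = 0.02441 × 0.5688 = 0.01388 mol
n(NaOH) used in back-titration = 0.02765 × 0.3142 = 8.688 × 10^-3 mol
n(HCl) left over = 8.688 × 10^-3 mol (1:1 ratio)
n(HCl) consumed by analyte = 0.01388 − 8.688 × 10^-3 = 5.197 × 10^-3 mol
From the 1:2 ratio, n(Na2CO3) = 1/2 × 5.197 × 10^-3 = 2.598 × 10^-3 mol
mass of Na2CO3 = 2.598 × 10^-3 × 105.99 = 0.2754 g

0.2754 g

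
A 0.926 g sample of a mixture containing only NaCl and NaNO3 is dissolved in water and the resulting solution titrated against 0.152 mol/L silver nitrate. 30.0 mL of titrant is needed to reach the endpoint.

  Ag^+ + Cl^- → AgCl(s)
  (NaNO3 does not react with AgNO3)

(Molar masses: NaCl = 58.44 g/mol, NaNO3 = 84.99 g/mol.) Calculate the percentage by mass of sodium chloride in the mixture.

n(AgNO3) = 0.0300 × 0.152 = 4.56 × 10^-3 mol
Let x = n(NaCl), y = n(NaNO3).
Titrant: 1x = 4.56 × 10^-3;  mass: 58.44x + 84.99y = 0.926
Solving, x = 4.56 × 10^-3 mol, y = 7.76 × 10^-3 mol
mass of NaCl = 4.56 × 10^-3 × 58.44 = 0.266 g
% NaCl = 0.266 / 0.926 × 100 = 28.8 %

28.8 %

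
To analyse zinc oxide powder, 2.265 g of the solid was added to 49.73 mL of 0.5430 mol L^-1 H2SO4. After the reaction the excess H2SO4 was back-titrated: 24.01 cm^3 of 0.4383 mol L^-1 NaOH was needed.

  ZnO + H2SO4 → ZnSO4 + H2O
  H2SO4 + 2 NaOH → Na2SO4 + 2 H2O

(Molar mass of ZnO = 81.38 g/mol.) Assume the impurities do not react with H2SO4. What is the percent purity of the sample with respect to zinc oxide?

n(H2SO4) added = 0.04973 × 0.5430 = 0.02700 mol
n(NaOH) used in back-titration = 0.02401 × 0.4383 = 0.01052 mol
From the 1:2 ratio, n(H2SO4) left over = 1/2 × 0.01052 = 5.262 × 10^-3 mol
n(H2SO4) consumed by analyte = 0.02700 − 5.262 × 10^-3 = 0.02174 mol
n(ZnO) = 0.02174 mol (1:1 ratio)
mass of ZnO = 0.02174 × 81.38 = 1.769 g
% ZnO = 1.769 / 2.265 × 100 = 78.12 %

78.12 %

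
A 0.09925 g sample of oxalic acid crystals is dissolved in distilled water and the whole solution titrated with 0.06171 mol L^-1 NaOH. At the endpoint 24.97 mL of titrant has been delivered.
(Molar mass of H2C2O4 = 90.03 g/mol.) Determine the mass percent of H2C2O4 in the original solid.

69.89 %

H2C2O4 + 2 NaOH → Na2C2O4 + 2 H2O
n(NaOH) = 0.02497 L × 0.06171 mol/L = 1.541 × 10^-3 mol
From the 1:2 ratio, n(H2C2O4) = 1/2 × 1.541 × 10^-3 = 7.704 × 10^-4 mol
mass of H2C2O4 = 7.704 × 10^-4 × 90.03 g/mol = 0.06936 g
% H2C2O4 = 0.06936 / 0.09925 × 100 = 69.89 %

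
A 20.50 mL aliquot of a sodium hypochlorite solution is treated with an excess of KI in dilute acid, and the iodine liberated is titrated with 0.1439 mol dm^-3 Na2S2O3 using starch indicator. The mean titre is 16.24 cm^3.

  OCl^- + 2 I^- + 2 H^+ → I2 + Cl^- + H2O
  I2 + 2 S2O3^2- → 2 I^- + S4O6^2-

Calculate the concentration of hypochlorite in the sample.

n(S2O3^2-) = 0.01624 × 0.1439 = 2.337 × 10^-3 mol
n(I2) = n(S2O3^2-)/2 = 1.168 × 10^-3 mol
n(OCl^-) in the aliquot = 1.168 × 10^-3 mol (1:1 ratio)
[OCl^-] = 1.168 × 10^-3 / 0.02050 = 0.05700 mol/L

0.05700 mol/L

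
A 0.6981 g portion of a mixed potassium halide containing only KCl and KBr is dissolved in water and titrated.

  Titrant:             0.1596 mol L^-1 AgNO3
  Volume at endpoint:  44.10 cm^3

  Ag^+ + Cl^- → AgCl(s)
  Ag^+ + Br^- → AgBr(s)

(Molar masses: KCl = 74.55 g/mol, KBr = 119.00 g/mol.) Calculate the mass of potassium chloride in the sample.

0.2339 g

n(AgNO3) = 0.04410 × 0.1596 = 7.038 × 10^-3 mol
Let x = n(KCl), y = n(KBr).
Titrant: 1x + 1y = 7.038 × 10^-3;  mass: 74.55x + 119.00y = 0.6981
Solving, x = 3.138 × 10^-3 mol, y = 3.901 × 10^-3 mol
mass of KCl = 3.138 × 10^-3 × 74.55 = 0.2339 g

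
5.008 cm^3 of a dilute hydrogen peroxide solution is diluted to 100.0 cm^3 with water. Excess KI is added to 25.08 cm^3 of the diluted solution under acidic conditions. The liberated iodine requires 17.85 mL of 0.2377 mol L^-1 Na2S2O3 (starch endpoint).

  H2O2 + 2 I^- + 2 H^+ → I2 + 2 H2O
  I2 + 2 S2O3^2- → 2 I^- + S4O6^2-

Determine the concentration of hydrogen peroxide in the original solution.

1.689 mol/L

n(S2O3^2-) = 0.01785 × 0.2377 = 4.243 × 10^-3 mol
n(I2) = n(S2O3^2-)/2 = 2.121 × 10^-3 mol
n(H2O2) in the aliquot = 2.121 × 10^-3 mol (1:1 ratio)
[H2O2]_dilute = 2.121 × 10^-3 / 0.02508 = 0.08459 mol/L
[H2O2]_original = 0.08459 × 100.0/5.008 = 1.689 mol/L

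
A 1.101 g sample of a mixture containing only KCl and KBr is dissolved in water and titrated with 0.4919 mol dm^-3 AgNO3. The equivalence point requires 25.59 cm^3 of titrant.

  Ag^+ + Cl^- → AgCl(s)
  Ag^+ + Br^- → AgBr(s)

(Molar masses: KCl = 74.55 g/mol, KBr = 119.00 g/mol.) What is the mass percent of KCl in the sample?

n(AgNO3) = 0.02559 × 0.4919 = 0.01259 mol
Let x = n(KCl), y = n(KBr).
Titrant: 1x + 1y = 0.01259;  mass: 74.55x + 119.00y = 1.101
Solving, x = 8.930 × 10^-3 mol, y = 3.658 × 10^-3 mol
mass of KCl = 8.930 × 10^-3 × 74.55 = 0.6657 g
% KCl = 0.6657 / 1.101 × 100 = 60.47 %

60.47 %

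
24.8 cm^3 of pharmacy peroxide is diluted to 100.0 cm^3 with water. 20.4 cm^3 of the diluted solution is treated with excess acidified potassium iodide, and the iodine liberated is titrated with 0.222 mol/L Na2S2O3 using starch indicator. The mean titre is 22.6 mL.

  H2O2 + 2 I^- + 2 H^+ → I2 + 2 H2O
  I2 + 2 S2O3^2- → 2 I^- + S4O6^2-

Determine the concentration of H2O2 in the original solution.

0.496 mol/L

n(S2O3^2-) = 0.0226 × 0.222 = 5.02 × 10^-3 mol
n(I2) = n(S2O3^2-)/2 = 2.51 × 10^-3 mol
n(H2O2) in the aliquot = 2.51 × 10^-3 mol (1:1 ratio)
[H2O2]_dilute = 2.51 × 10^-3 / 0.0204 = 0.123 mol/L
[H2O2]_original = 0.123 × 100.0/24.8 = 0.496 mol/L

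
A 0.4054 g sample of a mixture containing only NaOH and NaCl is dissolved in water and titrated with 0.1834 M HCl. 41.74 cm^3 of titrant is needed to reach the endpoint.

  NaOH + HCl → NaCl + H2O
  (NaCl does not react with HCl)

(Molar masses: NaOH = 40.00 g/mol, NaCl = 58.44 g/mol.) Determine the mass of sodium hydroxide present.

n(HCl) = 0.04174 × 0.1834 = 7.655 × 10^-3 mol
Let x = n(NaOH), y = n(NaCl).
Titrant: 1x = 7.655 × 10^-3;  mass: 40.00x + 58.44y = 0.4054
Solving, x = 7.655 × 10^-3 mol, y = 1.697 × 10^-3 mol
mass of NaOH = 7.655 × 10^-3 × 40.00 = 0.3062 g

0.3062 g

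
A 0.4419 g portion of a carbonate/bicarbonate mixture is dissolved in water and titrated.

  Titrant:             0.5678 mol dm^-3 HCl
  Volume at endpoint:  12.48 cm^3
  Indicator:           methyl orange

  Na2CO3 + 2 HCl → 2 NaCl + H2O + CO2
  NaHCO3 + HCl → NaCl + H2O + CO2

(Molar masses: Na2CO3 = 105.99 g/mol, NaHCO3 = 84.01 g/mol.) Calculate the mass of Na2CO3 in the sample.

n(HCl) = 0.01248 × 0.5678 = 7.086 × 10^-3 mol
Let x = n(Na2CO3), y = n(NaHCO3).
Titrant: 2x + 1y = 7.086 × 10^-3;  mass: 105.99x + 84.01y = 0.4419
Solving, x = 2.473 × 10^-3 mol, y = 2.140 × 10^-3 mol
mass of Na2CO3 = 2.473 × 10^-3 × 105.99 = 0.2621 g

0.2621 g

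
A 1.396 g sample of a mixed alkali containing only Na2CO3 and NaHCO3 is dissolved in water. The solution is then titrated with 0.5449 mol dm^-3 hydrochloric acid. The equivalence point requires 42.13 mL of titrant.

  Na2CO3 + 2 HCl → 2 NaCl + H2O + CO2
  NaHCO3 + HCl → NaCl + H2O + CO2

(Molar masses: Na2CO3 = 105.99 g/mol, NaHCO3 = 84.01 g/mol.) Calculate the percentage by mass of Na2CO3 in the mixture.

65.19 %

n(HCl) = 0.04213 × 0.5449 = 0.02296 mol
Let x = n(Na2CO3), y = n(NaHCO3).
Titrant: 2x + 1y = 0.02296;  mass: 105.99x + 84.01y = 1.396
Solving, x = 8.586 × 10^-3 mol, y = 5.785 × 10^-3 mol
mass of Na2CO3 = 8.586 × 10^-3 × 105.99 = 0.9100 g
% Na2CO3 = 0.9100 / 1.396 × 100 = 65.19 %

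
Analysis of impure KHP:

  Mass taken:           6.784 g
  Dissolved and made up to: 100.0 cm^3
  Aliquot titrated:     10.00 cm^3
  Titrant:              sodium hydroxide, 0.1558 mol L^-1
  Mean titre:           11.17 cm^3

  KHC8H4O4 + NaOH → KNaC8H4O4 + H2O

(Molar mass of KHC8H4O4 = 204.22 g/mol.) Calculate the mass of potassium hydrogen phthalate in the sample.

3.554 g

n(NaOH) per titration = 0.01117 × 0.1558 = 1.740 × 10^-3 mol
n(KHC8H4O4) in each aliquot = 1.740 × 10^-3 mol (1:1 ratio)
n(KHC8H4O4) in the whole flask = 1.740 × 10^-3 × 100.0/10.00 = 0.01740 mol
mass of KHC8H4O4 = 0.01740 × 204.22 = 3.554 g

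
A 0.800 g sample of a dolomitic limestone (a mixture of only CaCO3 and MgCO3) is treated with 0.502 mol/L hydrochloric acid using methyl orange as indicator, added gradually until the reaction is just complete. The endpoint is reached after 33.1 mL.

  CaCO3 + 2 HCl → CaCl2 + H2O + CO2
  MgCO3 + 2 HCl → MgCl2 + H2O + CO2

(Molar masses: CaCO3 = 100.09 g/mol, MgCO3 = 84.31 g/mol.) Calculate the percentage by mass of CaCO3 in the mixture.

n(HCl) = 0.0331 × 0.502 = 0.0166 mol
Let x = n(CaCO3), y = n(MgCO3).
Titrant: 2x + 2y = 0.0166;  mass: 100.09x + 84.31y = 0.800
Solving, x = 6.31 × 10^-3 mol, y = 2.00 × 10^-3 mol
mass of CaCO3 = 6.31 × 10^-3 × 100.09 = 0.631 g
% CaCO3 = 0.631 / 0.800 × 100 = 78.9 %

78.9 %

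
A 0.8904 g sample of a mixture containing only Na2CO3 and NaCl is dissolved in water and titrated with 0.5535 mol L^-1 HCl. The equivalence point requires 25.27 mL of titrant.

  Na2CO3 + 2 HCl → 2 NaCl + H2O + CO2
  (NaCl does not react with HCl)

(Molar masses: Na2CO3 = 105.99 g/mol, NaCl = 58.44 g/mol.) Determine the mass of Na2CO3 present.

n(HCl) = 0.02527 × 0.5535 = 0.01399 mol
Let x = n(Na2CO3), y = n(NaCl).
Titrant: 2x = 0.01399;  mass: 105.99x + 58.44y = 0.8904
Solving, x = 6.993 × 10^-3 mol, y = 2.552 × 10^-3 mol
mass of Na2CO3 = 6.993 × 10^-3 × 105.99 = 0.7412 g

0.7412 g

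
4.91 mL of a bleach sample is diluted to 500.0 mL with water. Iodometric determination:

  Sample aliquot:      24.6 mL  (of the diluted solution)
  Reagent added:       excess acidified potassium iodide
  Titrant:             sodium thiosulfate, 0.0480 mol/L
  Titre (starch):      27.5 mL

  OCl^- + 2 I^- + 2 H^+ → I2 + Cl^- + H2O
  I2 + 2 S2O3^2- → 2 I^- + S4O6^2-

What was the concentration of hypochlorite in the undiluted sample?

2.73 mol/L

n(S2O3^2-) = 0.0275 × 0.0480 = 1.32 × 10^-3 mol
n(I2) = n(S2O3^2-)/2 = 6.60 × 10^-4 mol
n(OCl^-) in the aliquot = 6.60 × 10^-4 mol (1:1 ratio)
[OCl^-]_dilute = 6.60 × 10^-4 / 0.0246 = 0.0268 mol/L
[OCl^-]_original = 0.0268 × 500.0/4.91 = 2.73 mol/L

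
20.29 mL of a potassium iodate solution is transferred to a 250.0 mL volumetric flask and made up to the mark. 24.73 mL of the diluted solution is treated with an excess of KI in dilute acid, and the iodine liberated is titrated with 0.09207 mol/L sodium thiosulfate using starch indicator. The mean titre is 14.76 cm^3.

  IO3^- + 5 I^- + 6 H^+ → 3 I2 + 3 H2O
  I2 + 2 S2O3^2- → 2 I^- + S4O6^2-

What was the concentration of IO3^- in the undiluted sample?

n(S2O3^2-) = 0.01476 × 0.09207 = 1.359 × 10^-3 mol
n(I2) = n(S2O3^2-)/2 = 6.795 × 10^-4 mol
From the 1:3 ratio, n(IO3^-) in the aliquot = 1/3 × 6.795 × 10^-4 = 2.265 × 10^-4 mol
[IO3^-]_dilute = 2.265 × 10^-4 / 0.02473 = 0.009159 mol/L
[IO3^-]_original = 0.009159 × 250.0/20.29 = 0.1128 mol/L

0.1128 mol/L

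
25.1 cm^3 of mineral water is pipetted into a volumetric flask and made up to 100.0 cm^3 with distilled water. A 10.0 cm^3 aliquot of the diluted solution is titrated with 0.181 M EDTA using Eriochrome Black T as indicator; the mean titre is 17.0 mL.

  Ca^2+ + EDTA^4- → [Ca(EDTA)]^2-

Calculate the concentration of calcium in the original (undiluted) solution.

1.23 M

n(EDTA) = 0.0170 × 0.181 = 3.08 × 10^-3 mol
n(Ca2+) in the aliquot = 3.08 × 10^-3 mol (1:1 ratio)
[Ca2+]_dilute = 3.08 × 10^-3 / 0.0100 = 0.308 mol/L
Dilution factor = 100.0 / 25.1 = 3.984
[Ca2+]_stock = 0.308 × 3.984 = 1.23 mol/L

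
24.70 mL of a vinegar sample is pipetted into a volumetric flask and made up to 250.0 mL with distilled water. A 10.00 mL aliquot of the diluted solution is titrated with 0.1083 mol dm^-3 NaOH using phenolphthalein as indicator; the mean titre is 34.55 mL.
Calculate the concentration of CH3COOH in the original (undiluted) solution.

CH3COOH + NaOH → CH3COONa + H2O
n(NaOH) = 0.03455 × 0.1083 = 3.742 × 10^-3 mol
n(CH3COOH) in the aliquot = 3.742 × 10^-3 mol (1:1 ratio)
[CH3COOH]_dilute = 3.742 × 10^-3 / 0.01000 = 0.3742 mol/L
Dilution factor = 250.0 / 24.70 = 10.12
[CH3COOH]_stock = 0.3742 × 10.12 = 3.787 mol/L

3.787 mol/L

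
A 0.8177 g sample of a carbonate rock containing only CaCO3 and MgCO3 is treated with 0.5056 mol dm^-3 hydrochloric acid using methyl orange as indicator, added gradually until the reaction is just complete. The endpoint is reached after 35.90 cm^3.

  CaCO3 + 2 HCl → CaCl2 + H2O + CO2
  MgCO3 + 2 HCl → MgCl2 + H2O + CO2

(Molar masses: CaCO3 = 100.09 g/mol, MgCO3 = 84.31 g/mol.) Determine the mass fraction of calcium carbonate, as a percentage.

n(HCl) = 0.03590 × 0.5056 = 0.01815 mol
Let x = n(CaCO3), y = n(MgCO3).
Titrant: 2x + 2y = 0.01815;  mass: 100.09x + 84.31y = 0.8177
Solving, x = 3.330 × 10^-3 mol, y = 5.746 × 10^-3 mol
mass of CaCO3 = 3.330 × 10^-3 × 100.09 = 0.3333 g
% CaCO3 = 0.3333 / 0.8177 × 100 = 40.76 %

40.76 %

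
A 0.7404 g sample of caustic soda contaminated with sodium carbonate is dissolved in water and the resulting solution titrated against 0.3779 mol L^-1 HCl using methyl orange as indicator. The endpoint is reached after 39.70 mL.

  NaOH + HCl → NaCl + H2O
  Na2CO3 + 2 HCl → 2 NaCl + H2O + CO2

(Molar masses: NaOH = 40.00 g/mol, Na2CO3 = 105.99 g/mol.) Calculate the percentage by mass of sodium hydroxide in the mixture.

n(HCl) = 0.03970 × 0.3779 = 0.01500 mol
Let x = n(NaOH), y = n(Na2CO3).
Titrant: 1x + 2y = 0.01500;  mass: 40.00x + 105.99y = 0.7404
Solving, x = 4.207 × 10^-3 mol, y = 5.398 × 10^-3 mol
mass of NaOH = 4.207 × 10^-3 × 40.00 = 0.1683 g
% NaOH = 0.1683 / 0.7404 × 100 = 22.73 %

22.73 %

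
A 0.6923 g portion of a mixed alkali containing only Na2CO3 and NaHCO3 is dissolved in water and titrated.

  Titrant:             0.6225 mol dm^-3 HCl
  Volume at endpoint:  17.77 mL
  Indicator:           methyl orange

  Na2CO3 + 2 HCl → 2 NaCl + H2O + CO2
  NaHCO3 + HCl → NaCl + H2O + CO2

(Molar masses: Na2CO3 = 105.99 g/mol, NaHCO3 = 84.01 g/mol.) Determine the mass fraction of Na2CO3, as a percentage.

58.50 %

n(HCl) = 0.01777 × 0.6225 = 0.01106 mol
Let x = n(Na2CO3), y = n(NaHCO3).
Titrant: 2x + 1y = 0.01106;  mass: 105.99x + 84.01y = 0.6923
Solving, x = 3.821 × 10^-3 mol, y = 3.420 × 10^-3 mol
mass of Na2CO3 = 3.821 × 10^-3 × 105.99 = 0.4050 g
% Na2CO3 = 0.4050 / 0.6923 × 100 = 58.50 %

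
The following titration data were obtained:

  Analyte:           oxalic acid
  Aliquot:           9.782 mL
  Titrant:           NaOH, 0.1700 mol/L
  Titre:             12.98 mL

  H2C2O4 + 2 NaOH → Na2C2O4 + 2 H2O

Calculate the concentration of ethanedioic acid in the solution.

n(NaOH) = 0.01298 L × 0.1700 mol/L = 2.207 × 10^-3 mol
From the 1:2 mole ratio, n(H2C2O4) = 1/2 × 2.207 × 10^-3 = 1.103 × 10^-3 mol
[H2C2O4] = 1.103 × 10^-3 mol / 0.009782 L = 0.1128 mol/L

0.1128 mol/L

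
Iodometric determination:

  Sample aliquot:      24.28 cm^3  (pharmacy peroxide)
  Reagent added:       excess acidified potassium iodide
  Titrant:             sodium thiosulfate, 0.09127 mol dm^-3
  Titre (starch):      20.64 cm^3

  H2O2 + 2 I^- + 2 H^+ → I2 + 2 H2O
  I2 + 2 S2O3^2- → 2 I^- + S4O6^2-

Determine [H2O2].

n(S2O3^2-) = 0.02064 × 0.09127 = 1.884 × 10^-3 mol
n(I2) = n(S2O3^2-)/2 = 9.419 × 10^-4 mol
n(H2O2) in the aliquot = 9.419 × 10^-4 mol (1:1 ratio)
[H2O2] = 9.419 × 10^-4 / 0.02428 = 0.03879 mol/L

0.03879 mol/L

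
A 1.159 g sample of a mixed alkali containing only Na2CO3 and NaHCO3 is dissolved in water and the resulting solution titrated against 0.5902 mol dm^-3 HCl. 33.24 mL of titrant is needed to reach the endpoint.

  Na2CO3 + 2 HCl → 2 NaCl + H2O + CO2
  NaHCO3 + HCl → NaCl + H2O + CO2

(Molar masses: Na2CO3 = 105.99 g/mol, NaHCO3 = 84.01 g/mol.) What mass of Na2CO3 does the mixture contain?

n(HCl) = 0.03324 × 0.5902 = 0.01962 mol
Let x = n(Na2CO3), y = n(NaHCO3).
Titrant: 2x + 1y = 0.01962;  mass: 105.99x + 84.01y = 1.159
Solving, x = 7.885 × 10^-3 mol, y = 3.848 × 10^-3 mol
mass of Na2CO3 = 7.885 × 10^-3 × 105.99 = 0.8358 g

0.8358 g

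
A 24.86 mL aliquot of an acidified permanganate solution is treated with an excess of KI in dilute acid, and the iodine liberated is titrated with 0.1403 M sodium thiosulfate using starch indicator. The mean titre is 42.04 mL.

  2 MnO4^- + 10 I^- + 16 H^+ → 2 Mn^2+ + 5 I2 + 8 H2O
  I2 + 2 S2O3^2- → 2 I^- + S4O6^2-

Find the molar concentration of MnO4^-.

n(S2O3^2-) = 0.04204 × 0.1403 = 5.898 × 10^-3 mol
n(I2) = n(S2O3^2-)/2 = 2.949 × 10^-3 mol
From the 2:5 ratio, n(MnO4^-) in the aliquot = 2/5 × 2.949 × 10^-3 = 1.180 × 10^-3 mol
[MnO4^-] = 1.180 × 10^-3 / 0.02486 = 0.04745 mol/L

0.04745 M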